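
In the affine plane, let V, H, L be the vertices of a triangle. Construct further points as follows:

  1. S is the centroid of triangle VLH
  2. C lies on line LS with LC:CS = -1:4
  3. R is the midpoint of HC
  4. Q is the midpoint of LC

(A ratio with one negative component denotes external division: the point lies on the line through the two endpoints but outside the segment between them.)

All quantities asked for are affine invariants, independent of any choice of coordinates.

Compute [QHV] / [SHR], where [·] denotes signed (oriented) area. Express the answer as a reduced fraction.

[QHV]:[SHR] = -5

Assign V = (0, 0), H = (1, 0), L = (0, 1) — the answer is frame-independent, so this choice is without loss of generality.
1. S is the centroid of triangle VLH ⇒ S = (1/3, 1/3)
2. C lies on line LS with LC:CS = -1:4 ⇒ C = (-1/9, 11/9)
3. R is the midpoint of HC ⇒ R = (4/9, 11/18)
4. Q is the midpoint of LC ⇒ Q = (-1/18, 10/9)
2·[QHV] = -10/9, 2·[SHR] = 2/9
[QHV]:[SHR] = -10/9:2/9 = -5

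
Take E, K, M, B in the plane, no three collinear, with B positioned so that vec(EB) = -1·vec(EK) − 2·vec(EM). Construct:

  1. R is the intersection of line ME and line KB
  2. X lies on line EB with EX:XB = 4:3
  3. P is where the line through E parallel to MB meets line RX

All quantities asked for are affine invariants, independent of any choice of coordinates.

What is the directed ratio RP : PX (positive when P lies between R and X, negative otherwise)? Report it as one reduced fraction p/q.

RP:PX = 7/4

Set E = (0, 0), K = (1, 0), M = (0, 1), B = (-1, -2); any affine frame gives the same invariant.
1. R is the intersection of line ME and line KB ⇒ R = (0, -1)
2. X lies on line EB with EX:XB = 4:3 ⇒ X = (-4/7, -8/7)
3. P is where the line through E parallel to MB meets line RX ⇒ P = (-4/11, -12/11)
P = R + t·(X−R) with t = 7/11, so RP:PX = t:(1−t) = 7/11:4/11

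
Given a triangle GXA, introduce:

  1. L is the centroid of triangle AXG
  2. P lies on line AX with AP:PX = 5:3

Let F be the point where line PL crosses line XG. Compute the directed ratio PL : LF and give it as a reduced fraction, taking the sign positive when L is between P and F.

Set G = (0, 0), X = (1, 0), A = (0, 1); any affine frame gives the same invariant.
1. L is the centroid of triangle AXG ⇒ L = (1/3, 1/3)
2. P lies on line AX with AP:PX = 5:3 ⇒ P = (5/8, 3/8)
line PL meets XG at F = (-2, 0)
L = P + t·(F−P) with t = 1/9, so PL:LF = 1/9:8/9

PL:LF = 1/8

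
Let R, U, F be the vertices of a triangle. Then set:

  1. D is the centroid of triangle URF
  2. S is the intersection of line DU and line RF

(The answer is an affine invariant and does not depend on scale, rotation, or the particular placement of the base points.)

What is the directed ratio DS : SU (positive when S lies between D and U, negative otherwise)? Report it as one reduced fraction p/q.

DS:SU = -1/3

Assign R = (0, 0), U = (1, 0), F = (0, 1) — the answer is frame-independent, so this choice is without loss of generality.
1. D is the centroid of triangle URF ⇒ D = (1/3, 1/3)
2. S is the intersection of line DU and line RF ⇒ S = (0, 1/2)
S = D + t·(U−D) with t = -1/2, so DS:SU = t:(1−t) = -1/2:3/2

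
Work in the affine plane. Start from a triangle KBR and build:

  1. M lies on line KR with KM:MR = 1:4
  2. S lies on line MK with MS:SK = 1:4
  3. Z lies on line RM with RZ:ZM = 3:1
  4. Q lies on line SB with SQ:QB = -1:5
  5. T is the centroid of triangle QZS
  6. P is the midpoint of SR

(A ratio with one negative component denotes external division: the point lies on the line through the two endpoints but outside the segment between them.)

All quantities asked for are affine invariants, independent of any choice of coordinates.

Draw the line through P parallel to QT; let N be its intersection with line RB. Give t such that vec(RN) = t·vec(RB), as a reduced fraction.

t = 7/22

Assign K = (0, 0), B = (1, 0), R = (0, 1) — the answer is frame-independent, so this choice is without loss of generality.
1. M lies on line KR with KM:MR = 1:4 ⇒ M = (0, 1/5)
2. S lies on line MK with MS:SK = 1:4 ⇒ S = (0, 4/25)
3. Z lies on line RM with RZ:ZM = 3:1 ⇒ Z = (0, 2/5)
4. Q lies on line SB with SQ:QB = -1:5 ⇒ Q = (-1/4, 1/5)
5. T is the centroid of triangle QZS ⇒ T = (-1/12, 19/75)
6. P is the midpoint of SR ⇒ P = (0, 29/50)
through P parallel to QT: direction (1/6, 4/75); meets RB at N = (7/22, 15/22)
N = R + t·(B−R) with t = 7/22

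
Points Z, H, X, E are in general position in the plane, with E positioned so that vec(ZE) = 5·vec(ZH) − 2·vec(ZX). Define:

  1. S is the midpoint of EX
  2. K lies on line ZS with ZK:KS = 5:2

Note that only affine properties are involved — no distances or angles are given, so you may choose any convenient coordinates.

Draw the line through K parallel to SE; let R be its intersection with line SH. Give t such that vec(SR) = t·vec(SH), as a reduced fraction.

Choose coordinates Z = (0, 0), H = (1, 0), X = (0, 1), E = (5, -2).
1. S is the midpoint of EX ⇒ S = (5/2, -1/2)
2. K lies on line ZS with ZK:KS = 5:2 ⇒ K = (25/14, -5/14)
through K parallel to SE: direction (5/2, -3/2); meets SH at R = (10/7, -1/7)
R = S + t·(H−S) with t = 5/7

t = 5/7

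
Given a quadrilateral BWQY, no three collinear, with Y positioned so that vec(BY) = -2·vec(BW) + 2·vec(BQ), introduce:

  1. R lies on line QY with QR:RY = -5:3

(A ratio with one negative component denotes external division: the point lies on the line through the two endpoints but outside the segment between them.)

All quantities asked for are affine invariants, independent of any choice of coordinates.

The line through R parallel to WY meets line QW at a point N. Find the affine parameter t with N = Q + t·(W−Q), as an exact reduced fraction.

t = 5/2

Assign B = (0, 0), W = (1, 0), Q = (0, 1), Y = (-2, 2) — the answer is frame-independent, so this choice is without loss of generality.
1. R lies on line QY with QR:RY = -5:3 ⇒ R = (-5, 7/2)
through R parallel to WY: direction (-3, 2); meets QW at N = (5/2, -3/2)
N = Q + t·(W−Q) with t = 5/2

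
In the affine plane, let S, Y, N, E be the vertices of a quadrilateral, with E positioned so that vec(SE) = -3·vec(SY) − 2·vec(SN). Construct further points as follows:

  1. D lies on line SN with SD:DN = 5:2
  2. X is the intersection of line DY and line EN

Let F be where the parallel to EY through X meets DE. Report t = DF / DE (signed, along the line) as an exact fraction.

t = -1/6

Choose coordinates S = (0, 0), Y = (1, 0), N = (0, 1), E = (-3, -2).
1. D lies on line SN with SD:DN = 5:2 ⇒ D = (0, 5/7)
2. X is the intersection of line DY and line EN ⇒ X = (-1/6, 5/6)
through X parallel to EY: direction (4, 2); meets DE at F = (1/2, 7/6)
F = D + t·(E−D) with t = -1/6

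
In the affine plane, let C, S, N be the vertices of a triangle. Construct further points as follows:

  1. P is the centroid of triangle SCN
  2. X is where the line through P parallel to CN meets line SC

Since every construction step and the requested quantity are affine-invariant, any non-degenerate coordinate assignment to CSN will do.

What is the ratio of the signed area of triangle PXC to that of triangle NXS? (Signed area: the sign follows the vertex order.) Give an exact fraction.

[PXC]:[NXS] = -1/6

Choose coordinates C = (0, 0), S = (1, 0), N = (0, 1).
1. P is the centroid of triangle SCN ⇒ P = (1/3, 1/3)
2. X is where the line through P parallel to CN meets line SC ⇒ X = (1/3, 0)
2·[PXC] = -1/9, 2·[NXS] = 2/3
[PXC]:[NXS] = -1/9:2/3 = -1/6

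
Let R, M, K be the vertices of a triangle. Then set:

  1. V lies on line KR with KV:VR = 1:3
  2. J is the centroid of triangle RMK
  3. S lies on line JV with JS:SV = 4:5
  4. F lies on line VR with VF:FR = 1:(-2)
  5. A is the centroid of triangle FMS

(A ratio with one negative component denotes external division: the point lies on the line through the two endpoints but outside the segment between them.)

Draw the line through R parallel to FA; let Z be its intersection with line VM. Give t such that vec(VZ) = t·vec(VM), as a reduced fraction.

t = -24/43

Choose coordinates R = (0, 0), M = (1, 0), K = (0, 1).
1. V lies on line KR with KV:VR = 1:3 ⇒ V = (0, 3/4)
2. J is the centroid of triangle RMK ⇒ J = (1/3, 1/3)
3. S lies on line JV with JS:SV = 4:5 ⇒ S = (5/27, 14/27)
4. F lies on line VR with VF:FR = 1:(-2) ⇒ F = (0, 3/2)
5. A is the centroid of triangle FMS ⇒ A = (32/81, 109/162)
through R parallel to FA: direction (32/81, -67/81); meets VM at Z = (-24/43, 201/172)
Z = V + t·(M−V) with t = -24/43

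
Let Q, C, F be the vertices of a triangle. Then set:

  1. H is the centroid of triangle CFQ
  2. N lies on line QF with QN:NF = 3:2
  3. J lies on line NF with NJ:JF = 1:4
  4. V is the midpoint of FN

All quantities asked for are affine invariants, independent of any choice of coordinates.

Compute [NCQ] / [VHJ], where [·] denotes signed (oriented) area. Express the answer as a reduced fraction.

Assign Q = (0, 0), C = (1, 0), F = (0, 1) — the answer is frame-independent, so this choice is without loss of generality.
1. H is the centroid of triangle CFQ ⇒ H = (1/3, 1/3)
2. N lies on line QF with QN:NF = 3:2 ⇒ N = (0, 3/5)
3. J lies on line NF with NJ:JF = 1:4 ⇒ J = (0, 17/25)
4. V is the midpoint of FN ⇒ V = (0, 4/5)
2·[NCQ] = -3/5, 2·[VHJ] = -1/25
[NCQ]:[VHJ] = -3/5:-1/25 = 15

[NCQ]:[VHJ] = 15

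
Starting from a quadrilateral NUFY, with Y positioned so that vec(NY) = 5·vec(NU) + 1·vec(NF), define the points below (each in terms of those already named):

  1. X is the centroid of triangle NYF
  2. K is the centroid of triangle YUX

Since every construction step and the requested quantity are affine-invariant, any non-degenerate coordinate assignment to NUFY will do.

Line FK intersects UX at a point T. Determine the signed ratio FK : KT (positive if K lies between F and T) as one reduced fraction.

Choose coordinates N = (0, 0), U = (1, 0), F = (0, 1), Y = (5, 1).
1. X is the centroid of triangle NYF ⇒ X = (5/3, 2/3)
2. K is the centroid of triangle YUX ⇒ K = (23/9, 5/9)
line FK meets UX at T = (46/27, 19/27)
K = F + t·(T−F) with t = 3/2, so FK:KT = 3/2:-1/2

FK:KT = -3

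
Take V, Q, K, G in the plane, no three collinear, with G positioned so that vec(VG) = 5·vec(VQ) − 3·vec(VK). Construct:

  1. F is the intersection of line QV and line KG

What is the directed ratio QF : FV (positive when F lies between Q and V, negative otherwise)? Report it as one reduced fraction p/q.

QF:FV = -1/5

Assign V = (0, 0), Q = (1, 0), K = (0, 1), G = (5, -3) — the answer is frame-independent, so this choice is without loss of generality.
1. F is the intersection of line QV and line KG ⇒ F = (5/4, 0)
F = Q + t·(V−Q) with t = -1/4, so QF:FV = t:(1−t) = -1/4:5/4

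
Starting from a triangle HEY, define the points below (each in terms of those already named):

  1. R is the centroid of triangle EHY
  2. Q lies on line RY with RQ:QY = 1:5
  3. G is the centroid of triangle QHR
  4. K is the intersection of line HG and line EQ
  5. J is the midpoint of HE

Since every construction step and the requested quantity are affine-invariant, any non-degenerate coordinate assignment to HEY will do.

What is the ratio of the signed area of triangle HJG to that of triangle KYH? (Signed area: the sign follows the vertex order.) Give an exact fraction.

[HJG]:[KYH] = 35/88

Work in coordinates with H = (0, 0), E = (1, 0), Y = (0, 1).
1. R is the centroid of triangle EHY ⇒ R = (1/3, 1/3)
2. Q lies on line RY with RQ:QY = 1:5 ⇒ Q = (5/18, 4/9)
3. G is the centroid of triangle QHR ⇒ G = (11/54, 7/27)
4. K is the intersection of line HG and line EQ ⇒ K = (44/135, 56/135)
5. J is the midpoint of HE ⇒ J = (1/2, 0)
2·[HJG] = 7/54, 2·[KYH] = 44/135
[HJG]:[KYH] = 7/54:44/135 = 35/88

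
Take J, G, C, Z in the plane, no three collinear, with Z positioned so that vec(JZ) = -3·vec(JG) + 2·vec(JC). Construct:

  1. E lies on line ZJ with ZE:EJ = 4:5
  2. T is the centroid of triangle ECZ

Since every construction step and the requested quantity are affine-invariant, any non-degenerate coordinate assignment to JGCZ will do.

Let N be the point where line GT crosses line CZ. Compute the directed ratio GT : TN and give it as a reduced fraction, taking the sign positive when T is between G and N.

GT:TN = 7/2

Work in coordinates with J = (0, 0), G = (1, 0), C = (0, 1), Z = (-3, 2).
1. E lies on line ZJ with ZE:EJ = 4:5 ⇒ E = (-5/3, 10/9)
2. T is the centroid of triangle ECZ ⇒ T = (-14/9, 37/27)
line GT meets CZ at N = (-16/7, 37/21)
T = G + t·(N−G) with t = 7/9, so GT:TN = 7/9:2/9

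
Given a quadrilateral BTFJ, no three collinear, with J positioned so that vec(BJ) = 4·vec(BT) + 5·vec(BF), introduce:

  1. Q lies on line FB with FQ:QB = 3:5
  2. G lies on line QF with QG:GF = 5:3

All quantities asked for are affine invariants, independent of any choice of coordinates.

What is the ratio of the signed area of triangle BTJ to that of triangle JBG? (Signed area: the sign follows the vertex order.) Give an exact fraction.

[BTJ]:[JBG] = -16/11

Assign B = (0, 0), T = (1, 0), F = (0, 1), J = (4, 5) — the answer is frame-independent, so this choice is without loss of generality.
1. Q lies on line FB with FQ:QB = 3:5 ⇒ Q = (0, 5/8)
2. G lies on line QF with QG:GF = 5:3 ⇒ G = (0, 55/64)
2·[BTJ] = 5, 2·[JBG] = -55/16
[BTJ]:[JBG] = 5:-55/16 = -16/11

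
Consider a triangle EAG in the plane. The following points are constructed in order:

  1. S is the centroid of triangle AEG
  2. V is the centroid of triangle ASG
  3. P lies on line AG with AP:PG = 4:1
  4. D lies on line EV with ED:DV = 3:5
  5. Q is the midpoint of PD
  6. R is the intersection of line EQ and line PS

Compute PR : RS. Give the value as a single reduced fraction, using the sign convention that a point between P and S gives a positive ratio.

PR:RS = 1/2

Choose coordinates E = (0, 0), A = (1, 0), G = (0, 1).
1. S is the centroid of triangle AEG ⇒ S = (1/3, 1/3)
2. V is the centroid of triangle ASG ⇒ V = (4/9, 4/9)
3. P lies on line AG with AP:PG = 4:1 ⇒ P = (1/5, 4/5)
4. D lies on line EV with ED:DV = 3:5 ⇒ D = (1/6, 1/6)
5. Q is the midpoint of PD ⇒ Q = (11/60, 29/60)
6. R is the intersection of line EQ and line PS ⇒ R = (11/45, 29/45)
R = P + t·(S−P) with t = 1/3, so PR:RS = t:(1−t) = 1/3:2/3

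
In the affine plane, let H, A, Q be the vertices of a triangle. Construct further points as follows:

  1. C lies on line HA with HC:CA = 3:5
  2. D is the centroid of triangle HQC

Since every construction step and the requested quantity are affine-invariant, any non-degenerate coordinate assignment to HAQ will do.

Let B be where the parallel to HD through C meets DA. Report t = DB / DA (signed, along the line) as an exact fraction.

Set H = (0, 0), A = (1, 0), Q = (0, 1); any affine frame gives the same invariant.
1. C lies on line HA with HC:CA = 3:5 ⇒ C = (3/8, 0)
2. D is the centroid of triangle HQC ⇒ D = (1/8, 1/3)
through C parallel to HD: direction (1/8, 1/3); meets DA at B = (29/64, 5/24)
B = D + t·(A−D) with t = 3/8

t = 3/8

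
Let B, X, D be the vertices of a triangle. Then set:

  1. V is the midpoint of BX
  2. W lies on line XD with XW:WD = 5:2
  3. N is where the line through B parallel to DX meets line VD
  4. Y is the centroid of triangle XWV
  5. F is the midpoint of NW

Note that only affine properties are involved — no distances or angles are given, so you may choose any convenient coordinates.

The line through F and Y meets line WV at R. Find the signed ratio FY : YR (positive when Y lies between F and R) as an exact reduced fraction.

Assign B = (0, 0), X = (1, 0), D = (0, 1) — the answer is frame-independent, so this choice is without loss of generality.
1. V is the midpoint of BX ⇒ V = (1/2, 0)
2. W lies on line XD with XW:WD = 5:2 ⇒ W = (2/7, 5/7)
3. N is where the line through B parallel to DX meets line VD ⇒ N = (1, -1)
4. Y is the centroid of triangle XWV ⇒ Y = (25/42, 5/21)
5. F is the midpoint of NW ⇒ F = (9/14, -1/7)
line FY meets WV at R = (5/7, -5/7)
Y = F + t·(R−F) with t = -2/3, so FY:YR = -2/3:5/3

FY:YR = -2/5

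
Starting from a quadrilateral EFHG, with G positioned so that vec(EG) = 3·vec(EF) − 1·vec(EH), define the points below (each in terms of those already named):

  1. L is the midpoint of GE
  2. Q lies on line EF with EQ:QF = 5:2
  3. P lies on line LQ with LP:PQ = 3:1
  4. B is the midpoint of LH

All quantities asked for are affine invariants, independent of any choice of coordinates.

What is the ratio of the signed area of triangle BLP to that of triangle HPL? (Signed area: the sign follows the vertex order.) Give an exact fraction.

Assign E = (0, 0), F = (1, 0), H = (0, 1), G = (3, -1) — the answer is frame-independent, so this choice is without loss of generality.
1. L is the midpoint of GE ⇒ L = (3/2, -1/2)
2. Q lies on line EF with EQ:QF = 5:2 ⇒ Q = (5/7, 0)
3. P lies on line LQ with LP:PQ = 3:1 ⇒ P = (51/56, -1/8)
4. B is the midpoint of LH ⇒ B = (3/4, 1/4)
2·[BLP] = -9/56, 2·[HPL] = 9/28
[BLP]:[HPL] = -9/56:9/28 = -1/2

[BLP]:[HPL] = -1/2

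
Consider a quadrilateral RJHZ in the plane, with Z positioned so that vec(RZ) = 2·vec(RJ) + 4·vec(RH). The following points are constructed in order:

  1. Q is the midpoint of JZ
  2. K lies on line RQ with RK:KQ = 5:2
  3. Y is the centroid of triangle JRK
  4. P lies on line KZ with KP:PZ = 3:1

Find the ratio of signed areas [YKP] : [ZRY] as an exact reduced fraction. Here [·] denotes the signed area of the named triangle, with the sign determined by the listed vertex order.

[YKP]:[ZRY] = 3/76

Set R = (0, 0), J = (1, 0), H = (0, 1), Z = (2, 4); any affine frame gives the same invariant.
1. Q is the midpoint of JZ ⇒ Q = (3/2, 2)
2. K lies on line RQ with RK:KQ = 5:2 ⇒ K = (15/14, 10/7)
3. Y is the centroid of triangle JRK ⇒ Y = (29/42, 10/21)
4. P lies on line KZ with KP:PZ = 3:1 ⇒ P = (99/56, 47/14)
2·[YKP] = 1/14, 2·[ZRY] = 38/21
[YKP]:[ZRY] = 1/14:38/21 = 3/76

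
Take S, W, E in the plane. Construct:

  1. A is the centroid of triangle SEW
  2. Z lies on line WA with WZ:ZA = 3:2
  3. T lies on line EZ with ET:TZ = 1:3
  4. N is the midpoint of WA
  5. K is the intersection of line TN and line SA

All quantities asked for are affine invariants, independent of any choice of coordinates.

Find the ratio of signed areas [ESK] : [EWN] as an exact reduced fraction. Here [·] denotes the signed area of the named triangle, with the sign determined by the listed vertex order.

[ESK]:[EWN] = -61/23

Choose coordinates S = (0, 0), W = (1, 0), E = (0, 1).
1. A is the centroid of triangle SEW ⇒ A = (1/3, 1/3)
2. Z lies on line WA with WZ:ZA = 3:2 ⇒ Z = (3/5, 1/5)
3. T lies on line EZ with ET:TZ = 1:3 ⇒ T = (3/20, 4/5)
4. N is the midpoint of WA ⇒ N = (2/3, 1/6)
5. K is the intersection of line TN and line SA ⇒ K = (61/138, 61/138)
2·[ESK] = 61/138, 2·[EWN] = -1/6
[ESK]:[EWN] = 61/138:-1/6 = -61/23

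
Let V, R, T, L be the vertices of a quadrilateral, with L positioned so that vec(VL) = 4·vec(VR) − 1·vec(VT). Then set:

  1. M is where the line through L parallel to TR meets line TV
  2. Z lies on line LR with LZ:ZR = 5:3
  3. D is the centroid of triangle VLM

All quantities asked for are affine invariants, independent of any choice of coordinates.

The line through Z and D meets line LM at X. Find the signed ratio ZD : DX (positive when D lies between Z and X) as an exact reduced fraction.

ZD:DX = 1/4

Assign V = (0, 0), R = (1, 0), T = (0, 1), L = (4, -1) — the answer is frame-independent, so this choice is without loss of generality.
1. M is where the line through L parallel to TR meets line TV ⇒ M = (0, 3)
2. Z lies on line LR with LZ:ZR = 5:3 ⇒ Z = (17/8, -3/8)
3. D is the centroid of triangle VLM ⇒ D = (4/3, 2/3)
line ZD meets LM at X = (-11/6, 29/6)
D = Z + t·(X−Z) with t = 1/5, so ZD:DX = 1/5:4/5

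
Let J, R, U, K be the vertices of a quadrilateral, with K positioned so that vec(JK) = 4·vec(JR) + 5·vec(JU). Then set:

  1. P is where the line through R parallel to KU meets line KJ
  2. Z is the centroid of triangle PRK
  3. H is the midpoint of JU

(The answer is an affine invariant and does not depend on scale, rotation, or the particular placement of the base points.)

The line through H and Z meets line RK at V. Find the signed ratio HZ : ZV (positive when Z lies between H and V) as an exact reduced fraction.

HZ:ZV = 19/20

Assign J = (0, 0), R = (1, 0), U = (0, 1), K = (4, 5) — the answer is frame-independent, so this choice is without loss of generality.
1. P is where the line through R parallel to KU meets line KJ ⇒ P = (-4, -5)
2. Z is the centroid of triangle PRK ⇒ Z = (1/3, 0)
3. H is the midpoint of JU ⇒ H = (0, 1/2)
line HZ meets RK at V = (13/19, -10/19)
Z = H + t·(V−H) with t = 19/39, so HZ:ZV = 19/39:20/39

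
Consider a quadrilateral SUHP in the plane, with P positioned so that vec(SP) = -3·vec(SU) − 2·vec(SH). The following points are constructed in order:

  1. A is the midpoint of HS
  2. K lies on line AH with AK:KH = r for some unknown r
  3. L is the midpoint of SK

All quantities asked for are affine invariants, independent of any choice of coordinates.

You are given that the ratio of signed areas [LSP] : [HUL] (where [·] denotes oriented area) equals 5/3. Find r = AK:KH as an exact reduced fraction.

Assign S = (0, 0), U = (1, 0), H = (0, 1), P = (-3, -2) — the answer is frame-independent, so this choice is without loss of generality.
1. A is the midpoint of HS ⇒ A = (0, 1/2)
2. With AK:KH = r, write λ = r/(r+1) so K = A + λ·(H−A); K is affine-linear in λ
3. L is the midpoint of SK ⇒ L is an affine combination of earlier points and hence also affine-linear in λ
Every point depending on K is an affine combination of K and λ-independent points, so each such coordinate is linear in λ; the λ² term in each signed area is a multiple of (H−A)×(H−A) = 0, so 2·[LSP] and 2·[HUL] are each linear in λ. Evaluating at λ=0 and λ=1:
  2·[LSP] = -3/4·λ − 3/4,   2·[HUL] = 1/4·λ − 3/4
So [LSP]:[HUL] = (-3/4·λ − 3/4) / (1/4·λ − 3/4). Setting this equal to 5/3:
  -3/4·λ − 3/4 = 5/3·(1/4·λ − 3/4)  ⇒  λ = 3/7
Then r = λ/(1−λ) = (3/7)/(4/7) = 3/4. Check: with r = 3/4, K = (0, 5/7) and [LSP]:[HUL] = 5/3 as required.

r = 3/4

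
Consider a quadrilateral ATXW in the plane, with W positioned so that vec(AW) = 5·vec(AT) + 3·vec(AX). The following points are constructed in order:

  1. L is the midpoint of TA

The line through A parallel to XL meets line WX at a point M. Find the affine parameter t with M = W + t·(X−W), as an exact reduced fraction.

Work in coordinates with A = (0, 0), T = (1, 0), X = (0, 1), W = (5, 3).
1. L is the midpoint of TA ⇒ L = (1/2, 0)
through A parallel to XL: direction (1/2, -1); meets WX at M = (-5/12, 5/6)
M = W + t·(X−W) with t = 13/12

t = 13/12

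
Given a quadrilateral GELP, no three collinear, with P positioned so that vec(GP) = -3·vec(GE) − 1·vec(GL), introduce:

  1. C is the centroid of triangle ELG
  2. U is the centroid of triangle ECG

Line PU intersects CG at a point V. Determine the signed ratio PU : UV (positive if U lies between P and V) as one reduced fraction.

Set G = (0, 0), E = (1, 0), L = (0, 1), P = (-3, -1); any affine frame gives the same invariant.
1. C is the centroid of triangle ELG ⇒ C = (1/3, 1/3)
2. U is the centroid of triangle ECG ⇒ U = (4/9, 1/9)
line PU meets CG at V = (-1/21, -1/21)
U = P + t·(V−P) with t = 7/6, so PU:UV = 7/6:-1/6

PU:UV = -7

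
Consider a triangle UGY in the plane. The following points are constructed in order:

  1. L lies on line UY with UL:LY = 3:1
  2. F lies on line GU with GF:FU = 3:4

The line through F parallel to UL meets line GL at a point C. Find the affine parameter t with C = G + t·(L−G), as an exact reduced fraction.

t = 3/7

Choose coordinates U = (0, 0), G = (1, 0), Y = (0, 1).
1. L lies on line UY with UL:LY = 3:1 ⇒ L = (0, 3/4)
2. F lies on line GU with GF:FU = 3:4 ⇒ F = (4/7, 0)
through F parallel to UL: direction (0, 3/4); meets GL at C = (4/7, 9/28)
C = G + t·(L−G) with t = 3/7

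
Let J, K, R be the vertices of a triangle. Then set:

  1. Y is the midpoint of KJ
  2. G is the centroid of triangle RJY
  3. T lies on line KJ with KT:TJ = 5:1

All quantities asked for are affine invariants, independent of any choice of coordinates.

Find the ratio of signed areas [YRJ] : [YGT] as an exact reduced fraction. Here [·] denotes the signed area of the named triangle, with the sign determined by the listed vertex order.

Assign J = (0, 0), K = (1, 0), R = (0, 1) — the answer is frame-independent, so this choice is without loss of generality.
1. Y is the midpoint of KJ ⇒ Y = (1/2, 0)
2. G is the centroid of triangle RJY ⇒ G = (1/6, 1/3)
3. T lies on line KJ with KT:TJ = 5:1 ⇒ T = (1/6, 0)
2·[YRJ] = 1/2, 2·[YGT] = 1/9
[YRJ]:[YGT] = 1/2:1/9 = 9/2

[YRJ]:[YGT] = 9/2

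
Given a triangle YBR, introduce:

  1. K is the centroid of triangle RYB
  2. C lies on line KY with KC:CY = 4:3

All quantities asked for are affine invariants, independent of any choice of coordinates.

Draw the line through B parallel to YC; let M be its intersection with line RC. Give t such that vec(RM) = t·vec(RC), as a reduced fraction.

t = 2

Work in coordinates with Y = (0, 0), B = (1, 0), R = (0, 1).
1. K is the centroid of triangle RYB ⇒ K = (1/3, 1/3)
2. C lies on line KY with KC:CY = 4:3 ⇒ C = (1/7, 1/7)
through B parallel to YC: direction (1/7, 1/7); meets RC at M = (2/7, -5/7)
M = R + t·(C−R) with t = 2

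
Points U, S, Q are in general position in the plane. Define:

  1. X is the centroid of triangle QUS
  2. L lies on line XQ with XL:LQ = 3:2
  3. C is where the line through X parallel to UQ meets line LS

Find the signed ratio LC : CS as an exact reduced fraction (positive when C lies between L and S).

LC:CS = 3/10

Set U = (0, 0), S = (1, 0), Q = (0, 1); any affine frame gives the same invariant.
1. X is the centroid of triangle QUS ⇒ X = (1/3, 1/3)
2. L lies on line XQ with XL:LQ = 3:2 ⇒ L = (2/15, 11/15)
3. C is where the line through X parallel to UQ meets line LS ⇒ C = (1/3, 22/39)
C = L + t·(S−L) with t = 3/13, so LC:CS = t:(1−t) = 3/13:10/13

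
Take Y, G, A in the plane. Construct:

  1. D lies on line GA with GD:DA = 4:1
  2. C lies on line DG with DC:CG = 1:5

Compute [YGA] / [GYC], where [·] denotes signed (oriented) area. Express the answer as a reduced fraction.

[YGA]:[GYC] = -3/2

Work in coordinates with Y = (0, 0), G = (1, 0), A = (0, 1).
1. D lies on line GA with GD:DA = 4:1 ⇒ D = (1/5, 4/5)
2. C lies on line DG with DC:CG = 1:5 ⇒ C = (1/3, 2/3)
2·[YGA] = 1, 2·[GYC] = -2/3
[YGA]:[GYC] = 1:-2/3 = -3/2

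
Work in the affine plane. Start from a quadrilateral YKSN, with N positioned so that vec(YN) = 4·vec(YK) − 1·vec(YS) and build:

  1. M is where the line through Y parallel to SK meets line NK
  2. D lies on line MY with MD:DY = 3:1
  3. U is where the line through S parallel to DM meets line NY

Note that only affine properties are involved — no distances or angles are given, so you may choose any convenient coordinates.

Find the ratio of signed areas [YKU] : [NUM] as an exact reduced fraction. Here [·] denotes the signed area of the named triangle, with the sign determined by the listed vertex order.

Work in coordinates with Y = (0, 0), K = (1, 0), S = (0, 1), N = (4, -1).
1. M is where the line through Y parallel to SK meets line NK ⇒ M = (-1/2, 1/2)
2. D lies on line MY with MD:DY = 3:1 ⇒ D = (-1/8, 1/8)
3. U is where the line through S parallel to DM meets line NY ⇒ U = (4/3, -1/3)
2·[YKU] = -1/3, 2·[NUM] = -1
[YKU]:[NUM] = -1/3:-1 = 1/3

[YKU]:[NUM] = 1/3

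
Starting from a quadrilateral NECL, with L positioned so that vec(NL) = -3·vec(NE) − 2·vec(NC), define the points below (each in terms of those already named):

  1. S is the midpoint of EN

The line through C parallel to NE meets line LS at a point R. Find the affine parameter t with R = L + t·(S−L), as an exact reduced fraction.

t = 3/2

Assign N = (0, 0), E = (1, 0), C = (0, 1), L = (-3, -2) — the answer is frame-independent, so this choice is without loss of generality.
1. S is the midpoint of EN ⇒ S = (1/2, 0)
through C parallel to NE: direction (1, 0); meets LS at R = (9/4, 1)
R = L + t·(S−L) with t = 3/2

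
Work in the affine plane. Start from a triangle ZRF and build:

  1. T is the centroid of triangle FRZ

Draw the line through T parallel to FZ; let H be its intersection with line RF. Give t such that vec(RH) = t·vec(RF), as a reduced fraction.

t = 2/3

Set Z = (0, 0), R = (1, 0), F = (0, 1); any affine frame gives the same invariant.
1. T is the centroid of triangle FRZ ⇒ T = (1/3, 1/3)
through T parallel to FZ: direction (0, -1); meets RF at H = (1/3, 2/3)
H = R + t·(F−R) with t = 2/3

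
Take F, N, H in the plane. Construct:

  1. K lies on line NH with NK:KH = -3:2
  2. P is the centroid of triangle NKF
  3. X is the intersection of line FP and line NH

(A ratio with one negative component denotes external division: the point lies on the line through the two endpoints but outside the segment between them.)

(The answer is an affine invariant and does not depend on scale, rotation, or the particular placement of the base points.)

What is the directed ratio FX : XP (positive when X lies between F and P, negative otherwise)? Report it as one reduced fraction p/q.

FX:XP = -3

Work in coordinates with F = (0, 0), N = (1, 0), H = (0, 1).
1. K lies on line NH with NK:KH = -3:2 ⇒ K = (-2, 3)
2. P is the centroid of triangle NKF ⇒ P = (-1/3, 1)
3. X is the intersection of line FP and line NH ⇒ X = (-1/2, 3/2)
X = F + t·(P−F) with t = 3/2, so FX:XP = t:(1−t) = 3/2:-1/2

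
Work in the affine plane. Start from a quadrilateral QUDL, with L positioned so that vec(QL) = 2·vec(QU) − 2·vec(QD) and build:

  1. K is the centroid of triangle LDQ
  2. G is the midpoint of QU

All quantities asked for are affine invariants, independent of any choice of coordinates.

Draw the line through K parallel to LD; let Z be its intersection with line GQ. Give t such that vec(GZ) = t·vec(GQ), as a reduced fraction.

t = 1/9

Choose coordinates Q = (0, 0), U = (1, 0), D = (0, 1), L = (2, -2).
1. K is the centroid of triangle LDQ ⇒ K = (2/3, -1/3)
2. G is the midpoint of QU ⇒ G = (1/2, 0)
through K parallel to LD: direction (-2, 3); meets GQ at Z = (4/9, 0)
Z = G + t·(Q−G) with t = 1/9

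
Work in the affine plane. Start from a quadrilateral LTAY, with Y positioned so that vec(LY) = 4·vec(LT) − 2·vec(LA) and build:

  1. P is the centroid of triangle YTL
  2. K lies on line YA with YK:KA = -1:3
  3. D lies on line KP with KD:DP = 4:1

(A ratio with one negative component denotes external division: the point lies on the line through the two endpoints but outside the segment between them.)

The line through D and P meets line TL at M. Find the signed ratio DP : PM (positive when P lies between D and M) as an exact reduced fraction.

DP:PM = 17/20

Choose coordinates L = (0, 0), T = (1, 0), A = (0, 1), Y = (4, -2).
1. P is the centroid of triangle YTL ⇒ P = (5/3, -2/3)
2. K lies on line YA with YK:KA = -1:3 ⇒ K = (6, -7/2)
3. D lies on line KP with KD:DP = 4:1 ⇒ D = (38/15, -37/30)
line DP meets TL at M = (11/17, 0)
P = D + t·(M−D) with t = 17/37, so DP:PM = 17/37:20/37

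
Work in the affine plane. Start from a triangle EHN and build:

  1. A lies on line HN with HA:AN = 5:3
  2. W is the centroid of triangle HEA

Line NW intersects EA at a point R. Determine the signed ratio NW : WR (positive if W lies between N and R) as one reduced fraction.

NW:WR = -14/5

Set E = (0, 0), H = (1, 0), N = (0, 1); any affine frame gives the same invariant.
1. A lies on line HN with HA:AN = 5:3 ⇒ A = (3/8, 5/8)
2. W is the centroid of triangle HEA ⇒ W = (11/24, 5/24)
line NW meets EA at R = (33/112, 55/112)
W = N + t·(R−N) with t = 14/9, so NW:WR = 14/9:-5/9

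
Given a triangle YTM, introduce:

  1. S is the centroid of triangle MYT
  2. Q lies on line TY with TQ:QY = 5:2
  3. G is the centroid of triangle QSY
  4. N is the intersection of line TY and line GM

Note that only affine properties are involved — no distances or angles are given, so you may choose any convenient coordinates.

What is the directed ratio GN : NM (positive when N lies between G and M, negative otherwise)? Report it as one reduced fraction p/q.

GN:NM = -1/9

Work in coordinates with Y = (0, 0), T = (1, 0), M = (0, 1).
1. S is the centroid of triangle MYT ⇒ S = (1/3, 1/3)
2. Q lies on line TY with TQ:QY = 5:2 ⇒ Q = (2/7, 0)
3. G is the centroid of triangle QSY ⇒ G = (13/63, 1/9)
4. N is the intersection of line TY and line GM ⇒ N = (13/56, 0)
N = G + t·(M−G) with t = -1/8, so GN:NM = t:(1−t) = -1/8:9/8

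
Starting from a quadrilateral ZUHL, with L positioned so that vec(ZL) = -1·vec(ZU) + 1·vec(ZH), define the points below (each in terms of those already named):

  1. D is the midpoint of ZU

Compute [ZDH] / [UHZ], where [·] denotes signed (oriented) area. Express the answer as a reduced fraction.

[ZDH]:[UHZ] = 1/2

Set Z = (0, 0), U = (1, 0), H = (0, 1), L = (-1, 1); any affine frame gives the same invariant.
1. D is the midpoint of ZU ⇒ D = (1/2, 0)
2·[ZDH] = 1/2, 2·[UHZ] = 1
[ZDH]:[UHZ] = 1/2:1 = 1/2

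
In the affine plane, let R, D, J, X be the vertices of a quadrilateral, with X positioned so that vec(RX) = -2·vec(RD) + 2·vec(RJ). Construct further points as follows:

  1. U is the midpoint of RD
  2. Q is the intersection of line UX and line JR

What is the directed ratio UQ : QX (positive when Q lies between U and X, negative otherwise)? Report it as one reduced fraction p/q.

Work in coordinates with R = (0, 0), D = (1, 0), J = (0, 1), X = (-2, 2).
1. U is the midpoint of RD ⇒ U = (1/2, 0)
2. Q is the intersection of line UX and line JR ⇒ Q = (0, 2/5)
Q = U + t·(X−U) with t = 1/5, so UQ:QX = t:(1−t) = 1/5:4/5

UQ:QX = 1/4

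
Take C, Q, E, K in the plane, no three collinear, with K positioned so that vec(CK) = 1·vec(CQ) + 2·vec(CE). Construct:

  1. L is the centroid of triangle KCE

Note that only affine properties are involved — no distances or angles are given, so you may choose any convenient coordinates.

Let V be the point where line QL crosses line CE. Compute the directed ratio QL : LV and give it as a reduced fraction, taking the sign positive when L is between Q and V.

Assign C = (0, 0), Q = (1, 0), E = (0, 1), K = (1, 2) — the answer is frame-independent, so this choice is without loss of generality.
1. L is the centroid of triangle KCE ⇒ L = (1/3, 1)
line QL meets CE at V = (0, 3/2)
L = Q + t·(V−Q) with t = 2/3, so QL:LV = 2/3:1/3

QL:LV = 2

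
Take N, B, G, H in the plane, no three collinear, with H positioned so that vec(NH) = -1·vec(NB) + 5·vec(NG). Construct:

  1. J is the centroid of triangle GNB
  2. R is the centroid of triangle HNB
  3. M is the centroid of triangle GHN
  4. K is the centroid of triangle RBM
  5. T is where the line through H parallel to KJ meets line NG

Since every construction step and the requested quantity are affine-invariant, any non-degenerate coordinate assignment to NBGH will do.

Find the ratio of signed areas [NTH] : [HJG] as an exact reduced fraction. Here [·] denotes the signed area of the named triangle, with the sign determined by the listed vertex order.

Set N = (0, 0), B = (1, 0), G = (0, 1), H = (-1, 5); any affine frame gives the same invariant.
1. J is the centroid of triangle GNB ⇒ J = (1/3, 1/3)
2. R is the centroid of triangle HNB ⇒ R = (0, 5/3)
3. M is the centroid of triangle GHN ⇒ M = (-1/3, 2)
4. K is the centroid of triangle RBM ⇒ K = (2/9, 11/9)
5. T is where the line through H parallel to KJ meets line NG ⇒ T = (0, -3)
2·[NTH] = -3, 2·[HJG] = -2/3
[NTH]:[HJG] = -3:-2/3 = 9/2

[NTH]:[HJG] = 9/2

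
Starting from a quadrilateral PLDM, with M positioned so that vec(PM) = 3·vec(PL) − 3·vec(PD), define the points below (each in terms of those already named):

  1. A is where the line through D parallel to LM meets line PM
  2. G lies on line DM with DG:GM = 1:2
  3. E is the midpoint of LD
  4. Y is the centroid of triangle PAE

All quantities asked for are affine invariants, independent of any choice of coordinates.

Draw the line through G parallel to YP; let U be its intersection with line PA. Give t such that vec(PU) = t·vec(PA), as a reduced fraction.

t = -1/3

Choose coordinates P = (0, 0), L = (1, 0), D = (0, 1), M = (3, -3).
1. A is where the line through D parallel to LM meets line PM ⇒ A = (2, -2)
2. G lies on line DM with DG:GM = 1:2 ⇒ G = (1, -1/3)
3. E is the midpoint of LD ⇒ E = (1/2, 1/2)
4. Y is the centroid of triangle PAE ⇒ Y = (5/6, -1/2)
through G parallel to YP: direction (-5/6, 1/2); meets PA at U = (-2/3, 2/3)
U = P + t·(A−P) with t = -1/3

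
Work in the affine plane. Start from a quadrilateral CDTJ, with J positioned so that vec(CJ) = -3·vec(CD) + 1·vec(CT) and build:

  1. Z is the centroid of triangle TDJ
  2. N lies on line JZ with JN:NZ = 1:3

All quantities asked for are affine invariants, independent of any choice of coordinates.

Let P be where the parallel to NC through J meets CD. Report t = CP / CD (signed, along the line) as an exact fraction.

Assign C = (0, 0), D = (1, 0), T = (0, 1), J = (-3, 1) — the answer is frame-independent, so this choice is without loss of generality.
1. Z is the centroid of triangle TDJ ⇒ Z = (-2/3, 2/3)
2. N lies on line JZ with JN:NZ = 1:3 ⇒ N = (-29/12, 11/12)
through J parallel to NC: direction (29/12, -11/12); meets CD at P = (-4/11, 0)
P = C + t·(D−C) with t = -4/11

t = -4/11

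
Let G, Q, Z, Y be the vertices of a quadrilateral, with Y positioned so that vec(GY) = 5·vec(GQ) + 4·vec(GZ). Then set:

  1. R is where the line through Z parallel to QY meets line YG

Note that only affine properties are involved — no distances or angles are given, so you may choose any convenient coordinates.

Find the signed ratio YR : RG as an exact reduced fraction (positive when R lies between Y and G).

YR:RG = -2

Work in coordinates with G = (0, 0), Q = (1, 0), Z = (0, 1), Y = (5, 4).
1. R is where the line through Z parallel to QY meets line YG ⇒ R = (-5, -4)
R = Y + t·(G−Y) with t = 2, so YR:RG = t:(1−t) = 2:-1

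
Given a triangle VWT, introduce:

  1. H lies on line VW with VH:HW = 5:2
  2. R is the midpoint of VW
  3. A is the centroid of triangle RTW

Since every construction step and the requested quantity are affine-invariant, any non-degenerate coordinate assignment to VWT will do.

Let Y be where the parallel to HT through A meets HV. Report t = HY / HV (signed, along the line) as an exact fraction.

t = -1/30

Set V = (0, 0), W = (1, 0), T = (0, 1); any affine frame gives the same invariant.
1. H lies on line VW with VH:HW = 5:2 ⇒ H = (5/7, 0)
2. R is the midpoint of VW ⇒ R = (1/2, 0)
3. A is the centroid of triangle RTW ⇒ A = (1/2, 1/3)
through A parallel to HT: direction (-5/7, 1); meets HV at Y = (31/42, 0)
Y = H + t·(V−H) with t = -1/30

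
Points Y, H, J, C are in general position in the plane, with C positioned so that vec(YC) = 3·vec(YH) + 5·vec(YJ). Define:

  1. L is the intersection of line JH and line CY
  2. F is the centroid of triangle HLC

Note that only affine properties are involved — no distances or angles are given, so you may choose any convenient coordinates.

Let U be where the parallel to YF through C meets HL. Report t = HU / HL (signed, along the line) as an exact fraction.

Work in coordinates with Y = (0, 0), H = (1, 0), J = (0, 1), C = (3, 5).
1. L is the intersection of line JH and line CY ⇒ L = (3/8, 5/8)
2. F is the centroid of triangle HLC ⇒ F = (35/24, 15/8)
through C parallel to YF: direction (35/24, 15/8); meets HL at U = (-1/16, 17/16)
U = H + t·(L−H) with t = 17/10

t = 17/10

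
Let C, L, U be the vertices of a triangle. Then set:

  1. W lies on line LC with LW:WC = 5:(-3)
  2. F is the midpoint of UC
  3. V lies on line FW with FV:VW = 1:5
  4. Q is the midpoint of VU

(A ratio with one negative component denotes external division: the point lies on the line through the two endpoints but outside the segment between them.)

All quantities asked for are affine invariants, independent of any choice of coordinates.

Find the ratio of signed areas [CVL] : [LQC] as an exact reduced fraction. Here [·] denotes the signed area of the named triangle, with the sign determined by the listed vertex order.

Work in coordinates with C = (0, 0), L = (1, 0), U = (0, 1).
1. W lies on line LC with LW:WC = 5:(-3) ⇒ W = (-3/2, 0)
2. F is the midpoint of UC ⇒ F = (0, 1/2)
3. V lies on line FW with FV:VW = 1:5 ⇒ V = (-1/4, 5/12)
4. Q is the midpoint of VU ⇒ Q = (-1/8, 17/24)
2·[CVL] = -5/12, 2·[LQC] = 17/24
[CVL]:[LQC] = -5/12:17/24 = -10/17

[CVL]:[LQC] = -10/17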